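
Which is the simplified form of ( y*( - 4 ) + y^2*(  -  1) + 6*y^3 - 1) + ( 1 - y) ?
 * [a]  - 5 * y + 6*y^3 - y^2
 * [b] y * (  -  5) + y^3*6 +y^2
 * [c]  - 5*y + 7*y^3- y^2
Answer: a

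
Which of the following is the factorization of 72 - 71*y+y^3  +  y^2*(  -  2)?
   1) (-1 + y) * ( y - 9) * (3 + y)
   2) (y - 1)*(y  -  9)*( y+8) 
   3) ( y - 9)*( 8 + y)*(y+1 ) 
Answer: 2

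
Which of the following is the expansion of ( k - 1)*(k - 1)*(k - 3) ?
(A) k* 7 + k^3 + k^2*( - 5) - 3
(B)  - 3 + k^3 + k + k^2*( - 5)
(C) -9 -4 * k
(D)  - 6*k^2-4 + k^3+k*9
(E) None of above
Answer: A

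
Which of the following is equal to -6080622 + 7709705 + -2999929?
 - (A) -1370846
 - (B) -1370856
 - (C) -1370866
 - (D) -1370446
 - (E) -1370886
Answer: A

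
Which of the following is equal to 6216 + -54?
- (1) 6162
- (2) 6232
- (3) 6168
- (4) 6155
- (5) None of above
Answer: 1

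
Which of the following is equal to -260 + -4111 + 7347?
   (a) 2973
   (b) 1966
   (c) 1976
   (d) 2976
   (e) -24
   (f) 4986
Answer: d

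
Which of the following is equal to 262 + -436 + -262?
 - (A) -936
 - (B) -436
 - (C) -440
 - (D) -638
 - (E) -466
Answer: B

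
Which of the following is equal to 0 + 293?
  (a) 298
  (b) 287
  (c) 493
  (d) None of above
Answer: d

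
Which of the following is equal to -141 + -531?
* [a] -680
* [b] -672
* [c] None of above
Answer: b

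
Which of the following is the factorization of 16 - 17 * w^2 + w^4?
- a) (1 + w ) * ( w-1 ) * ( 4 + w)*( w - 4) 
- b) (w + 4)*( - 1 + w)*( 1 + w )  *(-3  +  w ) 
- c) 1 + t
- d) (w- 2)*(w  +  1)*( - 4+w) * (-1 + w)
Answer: a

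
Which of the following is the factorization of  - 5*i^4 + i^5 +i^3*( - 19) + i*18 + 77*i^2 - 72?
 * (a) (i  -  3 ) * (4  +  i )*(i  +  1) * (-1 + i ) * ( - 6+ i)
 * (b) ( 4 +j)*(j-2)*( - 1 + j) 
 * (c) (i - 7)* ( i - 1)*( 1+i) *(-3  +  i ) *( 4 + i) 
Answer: a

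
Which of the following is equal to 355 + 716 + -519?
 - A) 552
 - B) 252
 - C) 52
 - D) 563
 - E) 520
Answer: A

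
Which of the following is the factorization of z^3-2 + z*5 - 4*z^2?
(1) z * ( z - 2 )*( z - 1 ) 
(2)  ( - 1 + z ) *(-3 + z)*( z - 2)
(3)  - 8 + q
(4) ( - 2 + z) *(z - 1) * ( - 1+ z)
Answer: 4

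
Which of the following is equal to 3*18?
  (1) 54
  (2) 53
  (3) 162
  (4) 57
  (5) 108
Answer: 1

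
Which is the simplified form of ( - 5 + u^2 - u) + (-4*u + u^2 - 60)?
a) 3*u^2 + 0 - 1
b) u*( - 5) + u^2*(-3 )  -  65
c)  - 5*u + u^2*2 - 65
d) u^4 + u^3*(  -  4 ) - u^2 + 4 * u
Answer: c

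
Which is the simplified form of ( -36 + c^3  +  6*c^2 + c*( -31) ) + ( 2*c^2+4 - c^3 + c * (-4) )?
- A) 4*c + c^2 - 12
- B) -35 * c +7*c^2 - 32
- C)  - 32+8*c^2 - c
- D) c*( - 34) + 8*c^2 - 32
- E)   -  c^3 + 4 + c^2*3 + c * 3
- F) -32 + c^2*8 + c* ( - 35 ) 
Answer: F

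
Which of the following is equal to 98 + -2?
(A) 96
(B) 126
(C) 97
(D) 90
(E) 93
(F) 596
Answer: A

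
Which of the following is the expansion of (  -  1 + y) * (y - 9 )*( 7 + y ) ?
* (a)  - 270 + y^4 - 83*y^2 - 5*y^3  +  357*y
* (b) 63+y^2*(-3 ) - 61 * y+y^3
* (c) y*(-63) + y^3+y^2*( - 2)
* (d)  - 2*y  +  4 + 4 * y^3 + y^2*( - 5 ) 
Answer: b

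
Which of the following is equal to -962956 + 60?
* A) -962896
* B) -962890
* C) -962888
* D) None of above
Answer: A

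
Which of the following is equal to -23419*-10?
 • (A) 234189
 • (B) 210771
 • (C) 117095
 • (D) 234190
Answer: D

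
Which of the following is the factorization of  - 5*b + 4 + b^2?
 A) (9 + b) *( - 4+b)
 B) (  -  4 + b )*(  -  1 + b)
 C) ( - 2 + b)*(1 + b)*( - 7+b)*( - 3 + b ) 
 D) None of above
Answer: B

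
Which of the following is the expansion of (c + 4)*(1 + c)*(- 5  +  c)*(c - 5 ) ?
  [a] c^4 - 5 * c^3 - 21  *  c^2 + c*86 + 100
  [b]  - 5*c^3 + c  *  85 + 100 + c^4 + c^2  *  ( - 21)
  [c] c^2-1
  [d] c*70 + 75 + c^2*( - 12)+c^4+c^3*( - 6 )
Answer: b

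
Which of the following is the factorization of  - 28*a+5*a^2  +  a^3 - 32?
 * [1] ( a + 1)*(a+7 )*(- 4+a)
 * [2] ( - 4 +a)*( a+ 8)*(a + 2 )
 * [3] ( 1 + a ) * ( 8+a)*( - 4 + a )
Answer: 3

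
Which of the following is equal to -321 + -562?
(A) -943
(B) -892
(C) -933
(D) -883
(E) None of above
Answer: D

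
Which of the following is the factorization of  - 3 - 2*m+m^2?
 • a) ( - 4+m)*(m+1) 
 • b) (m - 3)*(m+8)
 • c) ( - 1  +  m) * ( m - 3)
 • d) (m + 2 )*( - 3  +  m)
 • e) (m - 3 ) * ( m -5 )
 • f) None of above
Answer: f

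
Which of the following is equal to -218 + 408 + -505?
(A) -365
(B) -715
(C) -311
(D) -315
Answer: D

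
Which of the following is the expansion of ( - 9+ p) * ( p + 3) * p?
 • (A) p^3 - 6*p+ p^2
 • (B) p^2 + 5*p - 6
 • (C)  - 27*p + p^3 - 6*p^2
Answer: C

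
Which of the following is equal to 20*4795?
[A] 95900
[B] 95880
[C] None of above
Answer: A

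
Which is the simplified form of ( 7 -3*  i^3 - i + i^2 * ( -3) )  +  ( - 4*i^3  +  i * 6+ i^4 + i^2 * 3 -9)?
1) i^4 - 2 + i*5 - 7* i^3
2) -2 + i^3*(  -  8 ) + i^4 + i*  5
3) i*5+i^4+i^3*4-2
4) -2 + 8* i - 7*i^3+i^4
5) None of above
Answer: 1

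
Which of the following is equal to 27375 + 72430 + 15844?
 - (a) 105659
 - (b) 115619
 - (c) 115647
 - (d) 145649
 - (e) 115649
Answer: e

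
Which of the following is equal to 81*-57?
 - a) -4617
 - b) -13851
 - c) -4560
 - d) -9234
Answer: a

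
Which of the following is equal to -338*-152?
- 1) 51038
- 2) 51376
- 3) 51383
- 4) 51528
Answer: 2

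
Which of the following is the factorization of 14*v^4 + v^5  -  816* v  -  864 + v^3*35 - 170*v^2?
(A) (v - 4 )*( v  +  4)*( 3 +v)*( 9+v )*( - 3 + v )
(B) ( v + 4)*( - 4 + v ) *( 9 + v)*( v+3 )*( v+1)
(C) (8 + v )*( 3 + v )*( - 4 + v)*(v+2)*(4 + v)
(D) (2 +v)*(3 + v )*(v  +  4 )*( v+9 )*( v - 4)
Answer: D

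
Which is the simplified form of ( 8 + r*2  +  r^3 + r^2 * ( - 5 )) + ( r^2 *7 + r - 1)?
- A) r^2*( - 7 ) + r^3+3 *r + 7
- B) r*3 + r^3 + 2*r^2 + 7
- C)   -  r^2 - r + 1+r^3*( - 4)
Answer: B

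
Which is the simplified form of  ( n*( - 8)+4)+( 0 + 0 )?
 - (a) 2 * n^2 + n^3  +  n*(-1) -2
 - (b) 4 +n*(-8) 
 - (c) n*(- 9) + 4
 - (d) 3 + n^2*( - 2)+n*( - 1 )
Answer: b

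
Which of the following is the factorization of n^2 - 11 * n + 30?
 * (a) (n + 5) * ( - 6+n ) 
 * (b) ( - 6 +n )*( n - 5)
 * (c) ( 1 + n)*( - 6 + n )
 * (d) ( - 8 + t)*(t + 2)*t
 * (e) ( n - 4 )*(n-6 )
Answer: b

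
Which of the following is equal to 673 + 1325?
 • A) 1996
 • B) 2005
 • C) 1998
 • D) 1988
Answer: C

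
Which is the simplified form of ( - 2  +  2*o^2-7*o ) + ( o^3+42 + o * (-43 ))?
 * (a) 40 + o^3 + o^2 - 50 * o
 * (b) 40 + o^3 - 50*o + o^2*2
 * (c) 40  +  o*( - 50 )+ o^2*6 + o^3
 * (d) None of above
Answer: b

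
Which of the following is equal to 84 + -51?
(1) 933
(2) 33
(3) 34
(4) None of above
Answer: 2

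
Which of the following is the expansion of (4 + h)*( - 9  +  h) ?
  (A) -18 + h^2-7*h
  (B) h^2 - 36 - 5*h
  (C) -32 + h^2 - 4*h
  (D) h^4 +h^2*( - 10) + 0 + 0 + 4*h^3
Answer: B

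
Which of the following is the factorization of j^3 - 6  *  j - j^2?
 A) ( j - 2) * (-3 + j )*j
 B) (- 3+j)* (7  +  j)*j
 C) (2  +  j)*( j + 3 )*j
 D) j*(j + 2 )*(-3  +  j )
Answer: D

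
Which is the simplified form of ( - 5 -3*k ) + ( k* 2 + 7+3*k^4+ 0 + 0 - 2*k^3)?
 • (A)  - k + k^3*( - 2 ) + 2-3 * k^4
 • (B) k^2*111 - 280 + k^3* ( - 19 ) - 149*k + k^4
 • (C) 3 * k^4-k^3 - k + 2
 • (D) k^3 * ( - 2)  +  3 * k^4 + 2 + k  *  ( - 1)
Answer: D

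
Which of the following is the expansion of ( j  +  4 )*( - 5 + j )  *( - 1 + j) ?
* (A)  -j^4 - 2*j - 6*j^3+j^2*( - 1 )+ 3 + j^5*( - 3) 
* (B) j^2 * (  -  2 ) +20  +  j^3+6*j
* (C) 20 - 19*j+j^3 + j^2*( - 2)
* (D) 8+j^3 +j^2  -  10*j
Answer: C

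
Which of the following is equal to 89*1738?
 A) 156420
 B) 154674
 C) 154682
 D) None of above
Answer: C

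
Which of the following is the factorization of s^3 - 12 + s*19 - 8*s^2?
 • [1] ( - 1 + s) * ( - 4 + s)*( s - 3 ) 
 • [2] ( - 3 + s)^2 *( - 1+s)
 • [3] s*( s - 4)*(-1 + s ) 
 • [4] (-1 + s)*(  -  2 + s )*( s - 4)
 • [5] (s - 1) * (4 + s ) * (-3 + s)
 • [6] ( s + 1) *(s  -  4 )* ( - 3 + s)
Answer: 1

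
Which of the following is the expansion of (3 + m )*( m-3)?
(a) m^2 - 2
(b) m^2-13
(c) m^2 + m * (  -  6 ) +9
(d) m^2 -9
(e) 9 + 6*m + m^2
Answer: d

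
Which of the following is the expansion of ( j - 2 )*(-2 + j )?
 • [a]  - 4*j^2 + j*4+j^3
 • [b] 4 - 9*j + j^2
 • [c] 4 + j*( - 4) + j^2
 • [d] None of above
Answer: c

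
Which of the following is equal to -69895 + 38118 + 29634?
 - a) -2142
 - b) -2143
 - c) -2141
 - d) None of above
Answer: b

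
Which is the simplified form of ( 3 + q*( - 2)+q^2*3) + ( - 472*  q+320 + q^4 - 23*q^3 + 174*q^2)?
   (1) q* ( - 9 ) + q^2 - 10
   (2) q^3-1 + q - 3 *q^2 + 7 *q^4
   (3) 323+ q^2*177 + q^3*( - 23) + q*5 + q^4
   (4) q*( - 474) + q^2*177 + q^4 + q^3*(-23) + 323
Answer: 4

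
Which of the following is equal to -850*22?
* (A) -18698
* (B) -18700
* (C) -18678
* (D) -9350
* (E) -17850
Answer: B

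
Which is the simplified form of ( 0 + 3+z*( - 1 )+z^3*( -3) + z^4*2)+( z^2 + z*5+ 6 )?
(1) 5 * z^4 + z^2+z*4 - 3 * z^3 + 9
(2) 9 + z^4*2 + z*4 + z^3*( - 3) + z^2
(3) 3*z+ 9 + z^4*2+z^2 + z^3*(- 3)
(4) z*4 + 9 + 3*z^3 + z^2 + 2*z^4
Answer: 2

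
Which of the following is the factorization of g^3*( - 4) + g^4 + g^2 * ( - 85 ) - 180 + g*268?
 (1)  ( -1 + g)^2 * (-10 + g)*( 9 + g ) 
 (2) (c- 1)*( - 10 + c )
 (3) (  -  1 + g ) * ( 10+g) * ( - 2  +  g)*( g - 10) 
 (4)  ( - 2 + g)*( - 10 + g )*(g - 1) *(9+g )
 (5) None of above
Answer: 4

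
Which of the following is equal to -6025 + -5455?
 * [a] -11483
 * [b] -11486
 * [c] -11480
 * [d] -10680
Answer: c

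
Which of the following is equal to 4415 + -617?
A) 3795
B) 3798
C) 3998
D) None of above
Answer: B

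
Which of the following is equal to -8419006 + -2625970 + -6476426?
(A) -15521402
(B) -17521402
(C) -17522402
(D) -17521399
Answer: B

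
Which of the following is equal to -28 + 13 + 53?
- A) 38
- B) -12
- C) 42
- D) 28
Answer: A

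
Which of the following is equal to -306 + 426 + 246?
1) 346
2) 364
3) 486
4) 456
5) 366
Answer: 5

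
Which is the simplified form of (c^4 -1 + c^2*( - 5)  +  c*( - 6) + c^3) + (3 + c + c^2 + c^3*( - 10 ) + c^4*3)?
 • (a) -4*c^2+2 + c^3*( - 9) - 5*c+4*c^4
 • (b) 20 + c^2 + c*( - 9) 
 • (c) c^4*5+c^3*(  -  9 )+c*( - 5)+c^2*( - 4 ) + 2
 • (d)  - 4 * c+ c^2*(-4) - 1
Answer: a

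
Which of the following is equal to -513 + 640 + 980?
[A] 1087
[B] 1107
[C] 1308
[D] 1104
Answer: B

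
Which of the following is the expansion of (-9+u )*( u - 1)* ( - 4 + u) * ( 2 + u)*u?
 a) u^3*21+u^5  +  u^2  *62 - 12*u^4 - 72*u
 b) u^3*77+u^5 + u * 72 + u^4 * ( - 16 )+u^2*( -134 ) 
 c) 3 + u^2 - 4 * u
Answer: a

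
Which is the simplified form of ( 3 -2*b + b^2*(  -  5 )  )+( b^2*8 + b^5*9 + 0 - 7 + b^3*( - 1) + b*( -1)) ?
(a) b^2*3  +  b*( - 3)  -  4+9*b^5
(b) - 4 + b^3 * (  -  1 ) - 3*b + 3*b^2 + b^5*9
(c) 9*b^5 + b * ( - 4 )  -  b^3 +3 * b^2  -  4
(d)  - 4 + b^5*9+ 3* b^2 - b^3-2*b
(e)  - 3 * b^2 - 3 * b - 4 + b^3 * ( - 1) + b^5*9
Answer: b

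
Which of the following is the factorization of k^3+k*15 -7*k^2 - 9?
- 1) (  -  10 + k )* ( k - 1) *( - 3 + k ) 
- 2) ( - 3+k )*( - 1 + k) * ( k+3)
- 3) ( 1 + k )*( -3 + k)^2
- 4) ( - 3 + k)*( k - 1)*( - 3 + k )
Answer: 4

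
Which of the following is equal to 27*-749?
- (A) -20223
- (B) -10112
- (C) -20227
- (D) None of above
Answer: A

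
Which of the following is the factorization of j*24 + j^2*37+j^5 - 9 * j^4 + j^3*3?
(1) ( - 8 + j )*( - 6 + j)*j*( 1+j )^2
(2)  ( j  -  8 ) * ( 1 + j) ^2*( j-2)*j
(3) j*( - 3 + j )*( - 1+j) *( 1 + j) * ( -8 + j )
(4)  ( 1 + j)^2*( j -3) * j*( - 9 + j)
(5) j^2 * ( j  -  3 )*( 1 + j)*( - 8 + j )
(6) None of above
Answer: 6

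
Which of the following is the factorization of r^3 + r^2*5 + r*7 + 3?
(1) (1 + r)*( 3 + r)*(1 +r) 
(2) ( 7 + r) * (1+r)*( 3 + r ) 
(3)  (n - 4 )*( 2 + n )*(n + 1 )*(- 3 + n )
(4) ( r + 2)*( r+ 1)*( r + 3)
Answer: 1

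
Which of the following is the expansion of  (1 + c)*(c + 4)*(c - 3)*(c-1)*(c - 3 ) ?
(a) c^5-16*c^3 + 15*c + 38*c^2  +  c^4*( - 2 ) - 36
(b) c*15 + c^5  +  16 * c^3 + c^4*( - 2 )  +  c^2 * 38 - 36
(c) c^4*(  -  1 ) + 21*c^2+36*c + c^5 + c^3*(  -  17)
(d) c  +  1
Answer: a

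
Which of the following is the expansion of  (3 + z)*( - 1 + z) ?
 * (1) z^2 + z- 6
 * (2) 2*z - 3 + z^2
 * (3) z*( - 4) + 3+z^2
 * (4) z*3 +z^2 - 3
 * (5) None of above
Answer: 2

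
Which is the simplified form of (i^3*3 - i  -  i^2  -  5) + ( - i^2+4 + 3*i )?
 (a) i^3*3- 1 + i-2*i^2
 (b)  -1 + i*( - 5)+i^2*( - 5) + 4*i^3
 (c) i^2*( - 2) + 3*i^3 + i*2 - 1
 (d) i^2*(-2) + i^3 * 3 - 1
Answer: c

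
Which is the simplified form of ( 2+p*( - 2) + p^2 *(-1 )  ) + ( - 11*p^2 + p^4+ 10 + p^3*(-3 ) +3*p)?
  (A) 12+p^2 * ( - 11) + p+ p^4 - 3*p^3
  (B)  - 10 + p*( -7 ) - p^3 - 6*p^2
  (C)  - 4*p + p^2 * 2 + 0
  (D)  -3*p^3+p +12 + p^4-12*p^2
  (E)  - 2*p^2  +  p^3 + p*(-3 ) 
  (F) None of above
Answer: D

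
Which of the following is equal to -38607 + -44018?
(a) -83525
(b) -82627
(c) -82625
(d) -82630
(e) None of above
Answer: c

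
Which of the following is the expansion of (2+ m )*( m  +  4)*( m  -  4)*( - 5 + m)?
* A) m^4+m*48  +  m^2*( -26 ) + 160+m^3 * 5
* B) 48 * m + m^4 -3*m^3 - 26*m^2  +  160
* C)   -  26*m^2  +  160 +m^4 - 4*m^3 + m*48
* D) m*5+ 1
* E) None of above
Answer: B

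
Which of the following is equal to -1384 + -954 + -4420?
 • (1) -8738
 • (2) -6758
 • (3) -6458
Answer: 2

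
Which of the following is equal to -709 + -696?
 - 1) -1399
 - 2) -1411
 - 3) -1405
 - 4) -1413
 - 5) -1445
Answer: 3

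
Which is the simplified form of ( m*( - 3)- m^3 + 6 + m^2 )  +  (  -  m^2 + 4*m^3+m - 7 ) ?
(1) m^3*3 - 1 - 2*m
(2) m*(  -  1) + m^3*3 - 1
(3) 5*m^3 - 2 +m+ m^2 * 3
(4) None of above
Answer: 1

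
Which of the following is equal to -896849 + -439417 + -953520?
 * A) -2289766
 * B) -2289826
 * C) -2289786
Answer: C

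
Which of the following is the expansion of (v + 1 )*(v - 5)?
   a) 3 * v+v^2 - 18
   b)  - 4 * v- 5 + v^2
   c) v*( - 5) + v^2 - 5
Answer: b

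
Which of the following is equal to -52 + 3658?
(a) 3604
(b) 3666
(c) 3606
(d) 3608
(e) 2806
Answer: c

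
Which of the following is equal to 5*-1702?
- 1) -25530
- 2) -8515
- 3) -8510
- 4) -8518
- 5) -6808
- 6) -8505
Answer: 3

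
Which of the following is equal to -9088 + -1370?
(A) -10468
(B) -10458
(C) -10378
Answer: B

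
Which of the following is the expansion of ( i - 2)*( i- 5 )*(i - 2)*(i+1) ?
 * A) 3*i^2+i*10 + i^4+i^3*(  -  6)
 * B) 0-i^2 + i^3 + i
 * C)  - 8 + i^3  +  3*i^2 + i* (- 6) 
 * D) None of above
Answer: D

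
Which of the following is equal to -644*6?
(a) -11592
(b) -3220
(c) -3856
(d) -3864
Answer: d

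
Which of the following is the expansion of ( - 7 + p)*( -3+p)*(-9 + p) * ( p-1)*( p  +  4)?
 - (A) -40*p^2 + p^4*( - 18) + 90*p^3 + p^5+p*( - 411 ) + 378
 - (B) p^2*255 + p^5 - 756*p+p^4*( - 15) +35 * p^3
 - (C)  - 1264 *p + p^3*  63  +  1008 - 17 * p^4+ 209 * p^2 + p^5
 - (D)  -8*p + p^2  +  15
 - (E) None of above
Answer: E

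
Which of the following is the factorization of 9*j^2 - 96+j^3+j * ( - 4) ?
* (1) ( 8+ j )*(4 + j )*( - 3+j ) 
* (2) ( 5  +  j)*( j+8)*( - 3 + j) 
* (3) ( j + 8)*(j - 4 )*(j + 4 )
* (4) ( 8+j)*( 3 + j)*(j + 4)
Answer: 1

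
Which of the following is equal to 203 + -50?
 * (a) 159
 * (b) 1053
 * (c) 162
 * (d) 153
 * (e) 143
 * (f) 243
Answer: d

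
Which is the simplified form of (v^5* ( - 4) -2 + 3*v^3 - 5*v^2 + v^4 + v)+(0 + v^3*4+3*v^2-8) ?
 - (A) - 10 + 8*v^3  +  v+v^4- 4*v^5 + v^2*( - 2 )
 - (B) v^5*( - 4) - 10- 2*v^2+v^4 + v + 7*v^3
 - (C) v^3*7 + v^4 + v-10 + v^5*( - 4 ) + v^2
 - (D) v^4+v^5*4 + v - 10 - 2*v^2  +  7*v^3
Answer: B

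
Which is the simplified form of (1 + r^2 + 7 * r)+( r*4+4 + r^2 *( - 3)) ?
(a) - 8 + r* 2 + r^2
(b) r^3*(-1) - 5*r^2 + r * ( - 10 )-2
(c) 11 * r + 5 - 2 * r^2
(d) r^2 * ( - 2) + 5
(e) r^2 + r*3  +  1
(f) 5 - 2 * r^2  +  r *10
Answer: c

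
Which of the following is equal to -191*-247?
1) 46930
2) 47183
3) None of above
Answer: 3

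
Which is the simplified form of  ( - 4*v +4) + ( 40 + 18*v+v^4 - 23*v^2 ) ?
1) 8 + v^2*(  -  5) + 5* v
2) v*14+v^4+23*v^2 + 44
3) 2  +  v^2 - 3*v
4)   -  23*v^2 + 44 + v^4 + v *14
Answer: 4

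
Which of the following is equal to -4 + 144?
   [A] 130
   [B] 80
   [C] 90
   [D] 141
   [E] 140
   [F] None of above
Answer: E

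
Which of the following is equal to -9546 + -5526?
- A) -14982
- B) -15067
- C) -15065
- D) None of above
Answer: D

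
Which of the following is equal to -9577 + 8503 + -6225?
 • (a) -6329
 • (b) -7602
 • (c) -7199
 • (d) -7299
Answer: d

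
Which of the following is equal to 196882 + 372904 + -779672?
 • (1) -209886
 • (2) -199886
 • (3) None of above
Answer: 1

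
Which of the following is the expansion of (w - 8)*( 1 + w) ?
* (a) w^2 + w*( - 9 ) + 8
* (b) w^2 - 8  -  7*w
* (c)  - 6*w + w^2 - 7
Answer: b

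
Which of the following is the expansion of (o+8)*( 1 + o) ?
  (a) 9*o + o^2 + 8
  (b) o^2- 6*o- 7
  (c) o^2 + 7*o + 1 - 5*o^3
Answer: a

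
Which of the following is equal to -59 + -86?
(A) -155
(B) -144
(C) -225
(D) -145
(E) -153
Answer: D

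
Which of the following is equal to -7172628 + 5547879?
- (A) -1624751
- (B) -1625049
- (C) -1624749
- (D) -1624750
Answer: C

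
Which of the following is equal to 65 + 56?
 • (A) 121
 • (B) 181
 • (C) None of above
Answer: A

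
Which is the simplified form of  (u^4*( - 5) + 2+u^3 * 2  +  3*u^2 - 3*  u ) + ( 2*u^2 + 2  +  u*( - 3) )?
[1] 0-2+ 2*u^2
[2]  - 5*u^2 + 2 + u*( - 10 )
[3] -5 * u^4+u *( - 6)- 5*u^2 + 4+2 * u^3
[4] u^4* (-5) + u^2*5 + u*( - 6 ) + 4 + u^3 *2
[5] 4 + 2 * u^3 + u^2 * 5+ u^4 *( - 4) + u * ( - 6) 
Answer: 4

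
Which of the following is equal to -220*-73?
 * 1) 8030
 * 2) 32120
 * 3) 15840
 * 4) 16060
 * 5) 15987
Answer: 4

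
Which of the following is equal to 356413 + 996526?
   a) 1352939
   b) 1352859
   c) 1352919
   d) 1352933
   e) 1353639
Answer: a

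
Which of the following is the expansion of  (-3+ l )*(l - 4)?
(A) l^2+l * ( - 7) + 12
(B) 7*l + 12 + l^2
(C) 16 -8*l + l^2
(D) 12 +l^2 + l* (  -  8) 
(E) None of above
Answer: A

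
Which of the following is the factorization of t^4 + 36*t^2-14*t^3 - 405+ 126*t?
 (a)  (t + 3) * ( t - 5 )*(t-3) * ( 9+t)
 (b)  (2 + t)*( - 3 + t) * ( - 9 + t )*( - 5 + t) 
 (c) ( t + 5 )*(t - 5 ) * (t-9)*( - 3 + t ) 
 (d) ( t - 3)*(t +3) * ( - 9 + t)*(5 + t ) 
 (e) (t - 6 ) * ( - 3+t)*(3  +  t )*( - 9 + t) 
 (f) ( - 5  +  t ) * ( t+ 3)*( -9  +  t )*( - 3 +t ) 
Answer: f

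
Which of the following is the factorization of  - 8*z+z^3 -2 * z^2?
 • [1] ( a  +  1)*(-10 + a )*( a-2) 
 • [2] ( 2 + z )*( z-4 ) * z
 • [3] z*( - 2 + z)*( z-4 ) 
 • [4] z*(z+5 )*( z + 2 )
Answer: 2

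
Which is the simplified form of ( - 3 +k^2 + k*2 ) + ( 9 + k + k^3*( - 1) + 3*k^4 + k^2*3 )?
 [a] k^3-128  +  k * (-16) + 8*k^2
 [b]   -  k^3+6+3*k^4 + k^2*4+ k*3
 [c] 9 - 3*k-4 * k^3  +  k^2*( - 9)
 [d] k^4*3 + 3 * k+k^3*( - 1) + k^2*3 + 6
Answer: b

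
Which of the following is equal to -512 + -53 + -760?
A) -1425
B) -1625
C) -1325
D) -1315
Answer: C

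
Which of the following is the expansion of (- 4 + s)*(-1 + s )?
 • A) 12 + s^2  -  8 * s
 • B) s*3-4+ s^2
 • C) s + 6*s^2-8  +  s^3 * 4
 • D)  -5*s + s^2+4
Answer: D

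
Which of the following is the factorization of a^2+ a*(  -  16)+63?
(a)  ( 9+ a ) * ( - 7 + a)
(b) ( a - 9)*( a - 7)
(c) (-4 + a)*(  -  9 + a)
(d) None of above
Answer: b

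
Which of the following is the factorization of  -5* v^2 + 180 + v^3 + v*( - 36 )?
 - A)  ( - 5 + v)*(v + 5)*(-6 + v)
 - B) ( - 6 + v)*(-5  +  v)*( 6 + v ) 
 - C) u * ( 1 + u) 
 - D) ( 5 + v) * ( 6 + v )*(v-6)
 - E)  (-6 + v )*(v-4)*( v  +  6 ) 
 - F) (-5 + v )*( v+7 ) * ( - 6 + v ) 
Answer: B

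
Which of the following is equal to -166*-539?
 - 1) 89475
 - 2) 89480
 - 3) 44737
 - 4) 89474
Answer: 4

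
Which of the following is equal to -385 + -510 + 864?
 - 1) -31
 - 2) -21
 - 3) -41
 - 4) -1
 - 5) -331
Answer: 1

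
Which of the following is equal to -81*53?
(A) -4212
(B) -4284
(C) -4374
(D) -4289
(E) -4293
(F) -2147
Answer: E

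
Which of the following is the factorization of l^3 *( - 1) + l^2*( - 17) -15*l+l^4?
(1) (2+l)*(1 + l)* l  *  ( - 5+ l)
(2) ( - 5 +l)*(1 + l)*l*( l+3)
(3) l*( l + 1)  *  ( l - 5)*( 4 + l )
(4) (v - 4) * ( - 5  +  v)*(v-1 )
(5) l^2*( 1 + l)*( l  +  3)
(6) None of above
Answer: 2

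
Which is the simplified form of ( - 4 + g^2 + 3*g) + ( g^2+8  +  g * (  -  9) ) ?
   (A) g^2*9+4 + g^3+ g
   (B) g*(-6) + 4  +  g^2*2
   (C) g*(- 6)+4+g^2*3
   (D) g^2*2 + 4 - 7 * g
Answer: B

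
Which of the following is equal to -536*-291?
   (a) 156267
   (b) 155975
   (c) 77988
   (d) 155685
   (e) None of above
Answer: e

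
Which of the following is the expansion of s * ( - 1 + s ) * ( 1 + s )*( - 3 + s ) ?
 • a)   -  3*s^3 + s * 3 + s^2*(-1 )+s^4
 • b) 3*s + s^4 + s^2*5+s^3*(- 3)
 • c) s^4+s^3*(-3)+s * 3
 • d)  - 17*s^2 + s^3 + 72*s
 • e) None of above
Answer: a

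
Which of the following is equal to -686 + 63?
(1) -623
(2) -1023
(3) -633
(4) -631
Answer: 1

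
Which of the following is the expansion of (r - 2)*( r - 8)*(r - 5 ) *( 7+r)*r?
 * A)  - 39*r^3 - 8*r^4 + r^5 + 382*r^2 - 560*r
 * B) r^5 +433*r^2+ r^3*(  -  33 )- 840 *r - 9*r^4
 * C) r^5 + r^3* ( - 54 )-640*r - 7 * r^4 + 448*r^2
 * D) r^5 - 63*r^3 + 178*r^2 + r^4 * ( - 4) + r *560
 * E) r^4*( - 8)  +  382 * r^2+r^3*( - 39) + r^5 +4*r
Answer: A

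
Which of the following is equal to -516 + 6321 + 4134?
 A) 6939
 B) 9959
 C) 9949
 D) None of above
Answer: D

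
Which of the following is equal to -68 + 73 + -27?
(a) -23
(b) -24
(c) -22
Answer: c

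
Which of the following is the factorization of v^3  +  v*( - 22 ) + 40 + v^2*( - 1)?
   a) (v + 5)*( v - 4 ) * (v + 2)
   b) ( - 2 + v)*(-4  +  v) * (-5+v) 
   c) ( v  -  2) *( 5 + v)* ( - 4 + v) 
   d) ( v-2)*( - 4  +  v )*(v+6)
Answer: c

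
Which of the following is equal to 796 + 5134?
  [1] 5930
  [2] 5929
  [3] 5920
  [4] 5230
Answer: 1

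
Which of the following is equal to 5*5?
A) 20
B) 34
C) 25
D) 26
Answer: C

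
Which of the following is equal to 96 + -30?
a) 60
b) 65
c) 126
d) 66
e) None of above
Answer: d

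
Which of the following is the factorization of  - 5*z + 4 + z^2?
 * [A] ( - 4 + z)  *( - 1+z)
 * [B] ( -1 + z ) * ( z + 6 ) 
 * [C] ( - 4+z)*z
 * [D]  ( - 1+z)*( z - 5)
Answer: A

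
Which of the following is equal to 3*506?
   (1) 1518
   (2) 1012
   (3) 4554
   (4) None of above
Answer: 1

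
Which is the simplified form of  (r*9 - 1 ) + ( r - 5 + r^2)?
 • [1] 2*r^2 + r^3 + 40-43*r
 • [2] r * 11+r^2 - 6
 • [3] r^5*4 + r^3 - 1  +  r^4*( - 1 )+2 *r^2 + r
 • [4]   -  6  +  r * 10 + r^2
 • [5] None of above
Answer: 4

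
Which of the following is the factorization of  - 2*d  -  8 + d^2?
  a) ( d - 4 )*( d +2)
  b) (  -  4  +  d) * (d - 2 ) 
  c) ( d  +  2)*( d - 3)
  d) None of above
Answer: a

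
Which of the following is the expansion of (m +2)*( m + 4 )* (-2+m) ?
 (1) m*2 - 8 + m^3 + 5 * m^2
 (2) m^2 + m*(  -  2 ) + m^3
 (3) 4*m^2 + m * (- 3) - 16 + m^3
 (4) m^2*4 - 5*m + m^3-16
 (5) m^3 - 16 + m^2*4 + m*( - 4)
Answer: 5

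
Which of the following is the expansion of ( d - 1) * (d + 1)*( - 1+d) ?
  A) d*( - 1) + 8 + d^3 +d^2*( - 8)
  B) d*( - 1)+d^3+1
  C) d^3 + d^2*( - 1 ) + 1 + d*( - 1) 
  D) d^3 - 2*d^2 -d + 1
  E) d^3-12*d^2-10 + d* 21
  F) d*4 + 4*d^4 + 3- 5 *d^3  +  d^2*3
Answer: C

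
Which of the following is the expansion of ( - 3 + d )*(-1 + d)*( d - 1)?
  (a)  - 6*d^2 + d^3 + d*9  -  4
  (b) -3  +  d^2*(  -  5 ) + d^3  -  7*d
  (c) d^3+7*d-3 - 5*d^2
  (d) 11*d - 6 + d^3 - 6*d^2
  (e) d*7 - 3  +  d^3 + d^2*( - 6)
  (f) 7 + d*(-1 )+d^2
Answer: c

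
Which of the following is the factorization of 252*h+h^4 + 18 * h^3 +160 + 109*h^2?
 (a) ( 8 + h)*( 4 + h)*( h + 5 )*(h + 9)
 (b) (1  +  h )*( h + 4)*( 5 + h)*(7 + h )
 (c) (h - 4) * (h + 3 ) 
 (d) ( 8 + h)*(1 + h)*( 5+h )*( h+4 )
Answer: d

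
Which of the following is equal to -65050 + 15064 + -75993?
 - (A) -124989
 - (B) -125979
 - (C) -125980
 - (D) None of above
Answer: B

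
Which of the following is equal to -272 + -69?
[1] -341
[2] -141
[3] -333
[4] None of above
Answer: 1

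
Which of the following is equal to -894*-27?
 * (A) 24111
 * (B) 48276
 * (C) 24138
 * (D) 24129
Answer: C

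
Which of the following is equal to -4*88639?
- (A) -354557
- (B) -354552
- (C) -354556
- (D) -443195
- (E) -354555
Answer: C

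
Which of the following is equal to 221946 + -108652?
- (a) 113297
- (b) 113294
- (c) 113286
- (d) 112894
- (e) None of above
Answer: b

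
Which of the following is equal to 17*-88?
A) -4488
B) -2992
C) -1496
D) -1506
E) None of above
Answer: C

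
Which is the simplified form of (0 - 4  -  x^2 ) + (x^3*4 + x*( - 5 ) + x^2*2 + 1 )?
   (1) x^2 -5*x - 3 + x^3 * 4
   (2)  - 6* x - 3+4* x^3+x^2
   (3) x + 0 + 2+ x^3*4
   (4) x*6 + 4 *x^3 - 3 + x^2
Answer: 1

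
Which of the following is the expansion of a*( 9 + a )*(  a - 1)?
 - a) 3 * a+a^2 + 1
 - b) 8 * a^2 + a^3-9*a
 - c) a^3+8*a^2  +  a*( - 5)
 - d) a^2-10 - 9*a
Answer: b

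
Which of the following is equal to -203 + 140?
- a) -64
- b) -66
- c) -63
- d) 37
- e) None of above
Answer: c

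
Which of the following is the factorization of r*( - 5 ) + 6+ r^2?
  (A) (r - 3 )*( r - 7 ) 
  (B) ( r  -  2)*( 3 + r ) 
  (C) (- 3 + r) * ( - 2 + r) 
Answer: C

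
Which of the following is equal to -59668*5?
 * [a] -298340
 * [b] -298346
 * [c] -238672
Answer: a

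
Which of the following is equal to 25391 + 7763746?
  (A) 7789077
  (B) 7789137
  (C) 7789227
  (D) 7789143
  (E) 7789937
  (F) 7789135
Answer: B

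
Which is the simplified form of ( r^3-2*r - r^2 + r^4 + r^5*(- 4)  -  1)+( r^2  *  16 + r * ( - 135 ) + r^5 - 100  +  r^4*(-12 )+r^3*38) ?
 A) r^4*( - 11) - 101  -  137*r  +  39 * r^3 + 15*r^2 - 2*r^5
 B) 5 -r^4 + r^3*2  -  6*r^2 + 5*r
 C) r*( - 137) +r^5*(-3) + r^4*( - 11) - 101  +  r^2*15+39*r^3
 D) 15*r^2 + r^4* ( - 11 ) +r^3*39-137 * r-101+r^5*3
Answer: C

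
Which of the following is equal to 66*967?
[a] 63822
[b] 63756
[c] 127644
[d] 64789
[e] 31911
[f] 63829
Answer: a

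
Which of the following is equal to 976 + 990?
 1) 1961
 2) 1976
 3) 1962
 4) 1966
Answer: 4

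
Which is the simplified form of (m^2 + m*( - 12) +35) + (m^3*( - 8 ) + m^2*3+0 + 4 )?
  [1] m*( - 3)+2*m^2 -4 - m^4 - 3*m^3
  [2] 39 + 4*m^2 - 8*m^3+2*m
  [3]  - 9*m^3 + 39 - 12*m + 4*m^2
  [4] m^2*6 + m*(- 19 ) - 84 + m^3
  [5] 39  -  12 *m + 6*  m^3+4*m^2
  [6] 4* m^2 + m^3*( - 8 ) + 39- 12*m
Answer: 6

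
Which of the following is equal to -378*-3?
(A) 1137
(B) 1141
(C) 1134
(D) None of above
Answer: C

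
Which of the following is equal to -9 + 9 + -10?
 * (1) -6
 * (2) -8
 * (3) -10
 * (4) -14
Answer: 3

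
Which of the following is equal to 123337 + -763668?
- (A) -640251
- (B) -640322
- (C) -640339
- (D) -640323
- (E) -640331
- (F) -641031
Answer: E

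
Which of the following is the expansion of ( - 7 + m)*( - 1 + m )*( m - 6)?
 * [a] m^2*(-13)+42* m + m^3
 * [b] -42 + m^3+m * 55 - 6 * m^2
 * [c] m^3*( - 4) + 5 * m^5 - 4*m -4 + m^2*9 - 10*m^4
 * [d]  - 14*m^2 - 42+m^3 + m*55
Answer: d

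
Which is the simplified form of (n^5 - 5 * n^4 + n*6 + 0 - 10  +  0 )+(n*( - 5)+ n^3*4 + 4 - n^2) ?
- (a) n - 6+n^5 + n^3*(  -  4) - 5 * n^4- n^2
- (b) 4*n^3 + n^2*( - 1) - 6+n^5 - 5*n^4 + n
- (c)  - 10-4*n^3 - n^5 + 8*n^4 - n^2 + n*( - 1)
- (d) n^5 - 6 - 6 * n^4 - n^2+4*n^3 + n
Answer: b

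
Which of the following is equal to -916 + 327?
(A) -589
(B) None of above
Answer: A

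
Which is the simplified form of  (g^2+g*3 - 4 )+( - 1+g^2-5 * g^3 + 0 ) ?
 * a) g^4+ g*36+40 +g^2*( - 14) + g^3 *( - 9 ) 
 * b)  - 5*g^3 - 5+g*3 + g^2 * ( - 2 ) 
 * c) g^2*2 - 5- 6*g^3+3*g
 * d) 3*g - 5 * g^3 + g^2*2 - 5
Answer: d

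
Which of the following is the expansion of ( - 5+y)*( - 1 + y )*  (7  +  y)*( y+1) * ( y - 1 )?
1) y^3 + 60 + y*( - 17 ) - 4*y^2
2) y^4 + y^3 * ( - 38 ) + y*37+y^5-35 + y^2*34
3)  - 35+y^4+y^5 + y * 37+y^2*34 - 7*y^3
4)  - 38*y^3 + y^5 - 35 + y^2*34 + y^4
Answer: 2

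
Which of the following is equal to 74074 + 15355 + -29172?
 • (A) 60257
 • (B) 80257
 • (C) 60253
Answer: A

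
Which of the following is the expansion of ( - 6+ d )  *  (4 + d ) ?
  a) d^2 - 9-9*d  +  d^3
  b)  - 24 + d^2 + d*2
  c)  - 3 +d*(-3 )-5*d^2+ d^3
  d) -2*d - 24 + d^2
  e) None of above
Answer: d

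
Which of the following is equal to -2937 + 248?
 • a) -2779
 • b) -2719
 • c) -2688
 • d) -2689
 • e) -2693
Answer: d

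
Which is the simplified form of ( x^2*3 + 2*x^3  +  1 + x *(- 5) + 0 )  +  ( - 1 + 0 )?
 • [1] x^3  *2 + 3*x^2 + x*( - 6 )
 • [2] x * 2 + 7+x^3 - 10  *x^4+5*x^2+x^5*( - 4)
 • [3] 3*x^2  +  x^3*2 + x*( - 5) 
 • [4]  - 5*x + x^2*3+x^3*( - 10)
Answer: 3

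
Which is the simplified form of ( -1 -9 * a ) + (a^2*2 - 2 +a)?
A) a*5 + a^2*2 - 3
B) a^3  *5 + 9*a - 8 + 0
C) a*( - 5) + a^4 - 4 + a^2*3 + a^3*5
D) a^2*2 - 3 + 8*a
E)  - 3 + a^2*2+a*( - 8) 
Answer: E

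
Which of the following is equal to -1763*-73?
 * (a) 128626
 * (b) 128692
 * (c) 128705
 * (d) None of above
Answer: d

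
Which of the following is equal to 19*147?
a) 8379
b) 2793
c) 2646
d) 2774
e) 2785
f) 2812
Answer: b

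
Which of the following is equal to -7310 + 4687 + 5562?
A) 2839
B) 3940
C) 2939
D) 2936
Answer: C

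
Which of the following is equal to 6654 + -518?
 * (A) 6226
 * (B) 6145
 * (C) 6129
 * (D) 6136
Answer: D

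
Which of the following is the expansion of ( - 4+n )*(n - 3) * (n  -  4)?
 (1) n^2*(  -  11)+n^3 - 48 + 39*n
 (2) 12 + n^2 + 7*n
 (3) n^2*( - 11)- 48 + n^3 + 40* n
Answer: 3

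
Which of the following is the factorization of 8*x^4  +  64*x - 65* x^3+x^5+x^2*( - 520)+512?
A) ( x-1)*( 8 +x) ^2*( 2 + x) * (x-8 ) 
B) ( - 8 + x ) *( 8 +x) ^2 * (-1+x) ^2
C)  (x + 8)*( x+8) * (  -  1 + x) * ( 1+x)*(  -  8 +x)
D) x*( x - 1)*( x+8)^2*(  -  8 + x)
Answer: C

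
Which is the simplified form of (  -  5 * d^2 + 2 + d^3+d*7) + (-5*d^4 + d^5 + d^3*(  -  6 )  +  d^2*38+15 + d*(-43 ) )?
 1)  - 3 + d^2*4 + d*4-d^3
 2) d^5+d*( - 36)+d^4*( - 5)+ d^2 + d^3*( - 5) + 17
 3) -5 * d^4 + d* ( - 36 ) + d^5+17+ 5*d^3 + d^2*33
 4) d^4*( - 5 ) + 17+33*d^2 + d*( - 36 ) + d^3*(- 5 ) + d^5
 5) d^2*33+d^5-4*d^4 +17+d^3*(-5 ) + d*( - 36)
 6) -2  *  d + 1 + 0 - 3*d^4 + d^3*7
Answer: 4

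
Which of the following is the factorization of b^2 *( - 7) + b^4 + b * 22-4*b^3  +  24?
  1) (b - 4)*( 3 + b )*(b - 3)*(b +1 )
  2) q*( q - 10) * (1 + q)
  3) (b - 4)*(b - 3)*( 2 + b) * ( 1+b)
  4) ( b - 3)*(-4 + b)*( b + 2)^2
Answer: 3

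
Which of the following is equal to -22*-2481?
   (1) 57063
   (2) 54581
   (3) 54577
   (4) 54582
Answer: 4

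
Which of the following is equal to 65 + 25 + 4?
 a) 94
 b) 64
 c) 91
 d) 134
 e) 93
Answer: a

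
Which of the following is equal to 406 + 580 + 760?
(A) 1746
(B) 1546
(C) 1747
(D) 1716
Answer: A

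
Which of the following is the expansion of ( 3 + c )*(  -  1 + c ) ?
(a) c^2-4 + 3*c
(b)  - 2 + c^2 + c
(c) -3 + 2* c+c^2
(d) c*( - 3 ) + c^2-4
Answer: c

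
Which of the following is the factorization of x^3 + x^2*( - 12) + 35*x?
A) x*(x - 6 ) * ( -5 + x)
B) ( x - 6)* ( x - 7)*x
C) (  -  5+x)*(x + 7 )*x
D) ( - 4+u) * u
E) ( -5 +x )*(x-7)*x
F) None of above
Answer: E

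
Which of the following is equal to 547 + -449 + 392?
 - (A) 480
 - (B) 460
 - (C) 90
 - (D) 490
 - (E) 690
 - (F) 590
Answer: D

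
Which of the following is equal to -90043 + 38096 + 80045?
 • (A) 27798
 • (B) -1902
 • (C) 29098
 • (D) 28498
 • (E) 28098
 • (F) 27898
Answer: E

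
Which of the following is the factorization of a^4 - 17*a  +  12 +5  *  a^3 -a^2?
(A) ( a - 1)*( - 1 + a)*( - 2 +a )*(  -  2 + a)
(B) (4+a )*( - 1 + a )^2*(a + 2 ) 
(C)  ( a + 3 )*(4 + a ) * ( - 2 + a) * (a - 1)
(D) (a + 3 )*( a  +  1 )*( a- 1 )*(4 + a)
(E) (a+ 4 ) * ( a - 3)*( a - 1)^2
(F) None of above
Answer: F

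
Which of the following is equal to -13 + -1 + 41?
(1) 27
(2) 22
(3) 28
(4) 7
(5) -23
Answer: 1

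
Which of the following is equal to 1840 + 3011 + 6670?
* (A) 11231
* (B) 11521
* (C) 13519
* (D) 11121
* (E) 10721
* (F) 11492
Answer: B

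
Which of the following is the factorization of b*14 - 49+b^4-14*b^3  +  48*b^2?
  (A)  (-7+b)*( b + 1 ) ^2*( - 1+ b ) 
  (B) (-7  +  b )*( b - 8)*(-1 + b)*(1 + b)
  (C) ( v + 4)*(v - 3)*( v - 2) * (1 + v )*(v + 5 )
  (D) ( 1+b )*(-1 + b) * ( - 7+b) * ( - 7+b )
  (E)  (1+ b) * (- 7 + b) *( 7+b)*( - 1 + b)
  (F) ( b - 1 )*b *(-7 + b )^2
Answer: D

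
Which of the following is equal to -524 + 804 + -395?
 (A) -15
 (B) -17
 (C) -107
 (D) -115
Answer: D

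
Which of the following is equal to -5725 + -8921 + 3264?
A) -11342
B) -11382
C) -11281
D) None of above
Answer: B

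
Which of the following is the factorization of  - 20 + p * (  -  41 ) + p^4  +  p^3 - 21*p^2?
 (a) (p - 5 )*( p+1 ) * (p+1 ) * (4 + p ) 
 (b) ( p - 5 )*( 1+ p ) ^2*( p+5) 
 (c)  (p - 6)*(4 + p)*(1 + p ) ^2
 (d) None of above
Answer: a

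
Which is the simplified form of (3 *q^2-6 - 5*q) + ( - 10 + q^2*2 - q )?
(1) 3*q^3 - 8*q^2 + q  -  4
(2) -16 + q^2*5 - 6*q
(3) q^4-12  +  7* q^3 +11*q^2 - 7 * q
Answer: 2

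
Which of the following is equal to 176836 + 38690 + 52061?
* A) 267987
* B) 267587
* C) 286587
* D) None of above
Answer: B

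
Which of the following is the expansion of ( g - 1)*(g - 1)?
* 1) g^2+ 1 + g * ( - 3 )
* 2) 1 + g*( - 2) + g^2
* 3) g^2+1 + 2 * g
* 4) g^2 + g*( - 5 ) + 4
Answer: 2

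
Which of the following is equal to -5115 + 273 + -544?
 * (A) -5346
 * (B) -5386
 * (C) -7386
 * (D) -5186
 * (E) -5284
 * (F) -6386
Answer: B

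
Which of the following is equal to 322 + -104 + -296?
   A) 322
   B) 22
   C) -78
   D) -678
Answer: C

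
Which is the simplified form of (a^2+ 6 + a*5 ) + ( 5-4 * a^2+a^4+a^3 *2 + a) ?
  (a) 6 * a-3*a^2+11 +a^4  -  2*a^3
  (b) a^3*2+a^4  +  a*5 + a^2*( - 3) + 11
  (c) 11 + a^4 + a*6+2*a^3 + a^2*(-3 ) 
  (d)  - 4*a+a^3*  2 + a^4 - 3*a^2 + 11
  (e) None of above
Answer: c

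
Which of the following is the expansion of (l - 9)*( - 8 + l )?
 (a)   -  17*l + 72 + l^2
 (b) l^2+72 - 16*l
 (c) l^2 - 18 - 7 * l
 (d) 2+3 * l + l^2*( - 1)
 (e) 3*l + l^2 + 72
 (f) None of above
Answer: a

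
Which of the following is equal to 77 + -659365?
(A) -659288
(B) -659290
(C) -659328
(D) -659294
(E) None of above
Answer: A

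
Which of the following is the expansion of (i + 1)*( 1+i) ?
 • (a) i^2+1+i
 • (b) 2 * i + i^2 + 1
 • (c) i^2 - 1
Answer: b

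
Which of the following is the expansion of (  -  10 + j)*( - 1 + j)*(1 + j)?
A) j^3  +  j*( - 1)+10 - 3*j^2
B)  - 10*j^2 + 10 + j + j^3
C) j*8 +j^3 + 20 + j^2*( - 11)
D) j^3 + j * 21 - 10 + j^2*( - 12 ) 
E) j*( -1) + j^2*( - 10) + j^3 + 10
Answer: E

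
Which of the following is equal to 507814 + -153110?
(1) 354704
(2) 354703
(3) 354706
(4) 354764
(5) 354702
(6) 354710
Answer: 1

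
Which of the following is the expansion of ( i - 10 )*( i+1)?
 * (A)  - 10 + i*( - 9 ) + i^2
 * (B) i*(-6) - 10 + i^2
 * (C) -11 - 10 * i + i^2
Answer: A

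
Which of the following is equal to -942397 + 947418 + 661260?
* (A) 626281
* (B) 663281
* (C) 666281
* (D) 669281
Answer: C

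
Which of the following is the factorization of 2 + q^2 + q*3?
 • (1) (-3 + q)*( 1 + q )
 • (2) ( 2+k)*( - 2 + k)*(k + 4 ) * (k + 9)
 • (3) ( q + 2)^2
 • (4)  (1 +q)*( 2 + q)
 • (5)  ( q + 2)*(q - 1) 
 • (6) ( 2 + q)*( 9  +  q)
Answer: 4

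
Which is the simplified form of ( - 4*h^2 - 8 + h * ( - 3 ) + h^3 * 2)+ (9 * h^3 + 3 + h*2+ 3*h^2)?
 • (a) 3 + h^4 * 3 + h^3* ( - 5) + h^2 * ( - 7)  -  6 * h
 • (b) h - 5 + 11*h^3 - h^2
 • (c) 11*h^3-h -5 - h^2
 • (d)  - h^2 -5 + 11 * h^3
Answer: c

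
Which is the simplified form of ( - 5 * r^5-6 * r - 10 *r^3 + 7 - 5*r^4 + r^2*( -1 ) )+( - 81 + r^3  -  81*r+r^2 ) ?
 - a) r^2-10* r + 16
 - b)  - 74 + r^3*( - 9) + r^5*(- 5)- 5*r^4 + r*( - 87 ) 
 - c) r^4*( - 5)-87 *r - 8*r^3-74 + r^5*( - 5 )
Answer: b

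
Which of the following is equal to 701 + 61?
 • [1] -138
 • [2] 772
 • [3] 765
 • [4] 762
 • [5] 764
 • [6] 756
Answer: 4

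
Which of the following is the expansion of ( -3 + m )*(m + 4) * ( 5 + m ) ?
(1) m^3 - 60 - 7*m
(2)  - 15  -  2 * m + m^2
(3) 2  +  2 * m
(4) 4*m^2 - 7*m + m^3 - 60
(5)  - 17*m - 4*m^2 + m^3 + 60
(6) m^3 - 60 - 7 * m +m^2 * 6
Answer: 6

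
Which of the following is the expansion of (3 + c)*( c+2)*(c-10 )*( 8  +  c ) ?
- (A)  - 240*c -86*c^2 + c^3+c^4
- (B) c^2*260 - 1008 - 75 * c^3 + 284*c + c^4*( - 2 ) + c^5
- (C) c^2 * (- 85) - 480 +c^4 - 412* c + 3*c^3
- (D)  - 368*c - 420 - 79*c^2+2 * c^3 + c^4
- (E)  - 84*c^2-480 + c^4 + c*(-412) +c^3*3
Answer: E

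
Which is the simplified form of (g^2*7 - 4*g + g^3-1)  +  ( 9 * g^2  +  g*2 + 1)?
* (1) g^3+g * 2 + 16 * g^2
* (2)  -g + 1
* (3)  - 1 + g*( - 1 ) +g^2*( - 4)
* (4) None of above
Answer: 4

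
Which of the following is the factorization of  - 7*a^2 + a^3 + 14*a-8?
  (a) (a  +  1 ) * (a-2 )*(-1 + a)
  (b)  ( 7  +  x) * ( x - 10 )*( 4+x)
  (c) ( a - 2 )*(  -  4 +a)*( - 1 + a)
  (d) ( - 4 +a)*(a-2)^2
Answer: c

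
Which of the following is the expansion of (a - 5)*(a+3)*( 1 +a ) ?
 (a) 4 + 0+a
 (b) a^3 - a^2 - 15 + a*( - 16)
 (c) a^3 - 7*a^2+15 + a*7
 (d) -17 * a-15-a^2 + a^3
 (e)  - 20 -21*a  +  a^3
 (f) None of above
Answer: d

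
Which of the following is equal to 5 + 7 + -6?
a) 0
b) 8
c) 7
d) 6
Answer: d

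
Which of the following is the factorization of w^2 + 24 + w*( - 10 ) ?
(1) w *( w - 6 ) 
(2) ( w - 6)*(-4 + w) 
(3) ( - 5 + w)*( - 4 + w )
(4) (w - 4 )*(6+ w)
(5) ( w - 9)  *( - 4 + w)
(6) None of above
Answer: 2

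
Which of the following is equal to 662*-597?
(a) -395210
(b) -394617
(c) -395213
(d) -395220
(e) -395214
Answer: e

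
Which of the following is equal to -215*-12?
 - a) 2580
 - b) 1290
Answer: a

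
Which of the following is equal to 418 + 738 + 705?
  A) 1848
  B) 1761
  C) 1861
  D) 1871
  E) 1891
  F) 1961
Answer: C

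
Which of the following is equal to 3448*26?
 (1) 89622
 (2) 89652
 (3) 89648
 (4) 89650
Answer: 3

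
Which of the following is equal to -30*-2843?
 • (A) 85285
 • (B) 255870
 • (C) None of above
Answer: C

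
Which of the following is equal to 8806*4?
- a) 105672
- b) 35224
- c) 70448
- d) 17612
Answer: b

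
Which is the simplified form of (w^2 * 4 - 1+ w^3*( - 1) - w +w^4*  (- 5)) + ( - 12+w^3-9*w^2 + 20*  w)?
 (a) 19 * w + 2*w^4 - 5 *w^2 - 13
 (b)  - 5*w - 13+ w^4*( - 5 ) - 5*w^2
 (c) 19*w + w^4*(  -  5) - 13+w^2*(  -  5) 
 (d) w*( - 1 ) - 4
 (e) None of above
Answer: c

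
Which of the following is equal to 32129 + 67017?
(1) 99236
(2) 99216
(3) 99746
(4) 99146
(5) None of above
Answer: 4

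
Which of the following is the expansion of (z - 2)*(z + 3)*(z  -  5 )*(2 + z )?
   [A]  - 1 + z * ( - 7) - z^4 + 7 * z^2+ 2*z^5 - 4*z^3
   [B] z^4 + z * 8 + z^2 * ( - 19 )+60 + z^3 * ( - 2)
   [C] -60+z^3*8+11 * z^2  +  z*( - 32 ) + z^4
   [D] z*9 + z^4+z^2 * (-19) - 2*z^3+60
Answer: B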